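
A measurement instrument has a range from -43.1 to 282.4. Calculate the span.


Span = upper range - lower range.
Span = 282.4 - (-43.1)
Span = 325.5

325.5


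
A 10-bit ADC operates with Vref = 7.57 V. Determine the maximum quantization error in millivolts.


The maximum quantization error is +/- LSB/2.
LSB = Vref / 2^n = 7.57 / 1024 = 0.00739258 V
Max error = LSB / 2 = 0.00739258 / 2 = 0.00369629 V
Max error = 3.6963 mV

3.6963 mV


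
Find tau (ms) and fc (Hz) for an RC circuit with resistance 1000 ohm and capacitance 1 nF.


Time constant: tau = R * C.
tau = 1000 * 1.00e-09 = 1e-06 s
tau = 0.001 ms
Cutoff frequency: fc = 1 / (2*pi*R*C).
fc = 1 / (2*pi*1e-06) = 159154.94 Hz

tau = 0.001 ms, fc = 159154.94 Hz


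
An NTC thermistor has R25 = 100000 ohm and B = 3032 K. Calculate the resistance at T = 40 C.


NTC thermistor equation: Rt = R25 * exp(B * (1/T - 1/T25)).
T in Kelvin: 313.15 K, T25 = 298.15 K
1/T - 1/T25 = 1/313.15 - 1/298.15 = -0.00016066
B * (1/T - 1/T25) = 3032 * -0.00016066 = -0.4871
Rt = 100000 * exp(-0.4871) = 61439.5 ohm

61439.5 ohm


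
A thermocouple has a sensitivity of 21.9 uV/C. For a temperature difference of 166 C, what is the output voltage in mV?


The thermocouple output V = sensitivity * dT.
V = 21.9 uV/C * 166 C
V = 3635.4 uV
V = 3.635 mV

3.635 mV


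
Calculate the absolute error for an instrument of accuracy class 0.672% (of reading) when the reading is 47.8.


Absolute error = (accuracy% / 100) * reading.
Error = (0.672 / 100) * 47.8
Error = 0.00672 * 47.8
Error = 0.3212

0.3212


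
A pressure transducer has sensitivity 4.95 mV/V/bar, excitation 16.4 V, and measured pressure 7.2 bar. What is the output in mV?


Output = sensitivity * Vex * P.
Vout = 4.95 * 16.4 * 7.2
Vout = 81.18 * 7.2
Vout = 584.5 mV

584.5 mV


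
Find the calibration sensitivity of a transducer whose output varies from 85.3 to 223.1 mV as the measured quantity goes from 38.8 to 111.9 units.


Sensitivity = (y2 - y1) / (x2 - x1).
S = (223.1 - 85.3) / (111.9 - 38.8)
S = 137.8 / 73.1
S = 1.8851 mV/unit

1.8851 mV/unit


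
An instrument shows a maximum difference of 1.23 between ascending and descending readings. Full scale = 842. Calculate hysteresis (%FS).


Hysteresis = (max difference / full scale) * 100%.
H = (1.23 / 842) * 100
H = 0.146 %FS

0.146 %FS


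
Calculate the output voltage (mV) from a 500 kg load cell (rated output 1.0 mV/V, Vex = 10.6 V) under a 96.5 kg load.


Vout = rated_output * Vex * (load / capacity).
Vout = 1.0 * 10.6 * (96.5 / 500)
Vout = 1.0 * 10.6 * 0.193
Vout = 2.046 mV

2.046 mV


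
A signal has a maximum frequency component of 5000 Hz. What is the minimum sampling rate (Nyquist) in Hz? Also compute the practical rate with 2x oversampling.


By Nyquist theorem, fs_min = 2 * fmax.
fs_min = 2 * 5000 = 10000 Hz
Practical rate = 2 * fs_min = 2 * 10000 = 20000 Hz

fs_min = 10000 Hz, fs_practical = 20000 Hz


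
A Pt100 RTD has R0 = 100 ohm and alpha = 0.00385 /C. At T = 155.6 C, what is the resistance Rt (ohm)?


The RTD equation: Rt = R0 * (1 + alpha * T).
Rt = 100 * (1 + 0.00385 * 155.6)
Rt = 100 * (1 + 0.59906)
Rt = 100 * 1.59906
Rt = 159.906 ohm

159.906 ohm


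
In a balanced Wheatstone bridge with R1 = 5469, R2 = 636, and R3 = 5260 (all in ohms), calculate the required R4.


At balance: R1*R4 = R2*R3, so R4 = R2*R3/R1.
R4 = 636 * 5260 / 5469
R4 = 3345360 / 5469
R4 = 611.7 ohm

611.7 ohm


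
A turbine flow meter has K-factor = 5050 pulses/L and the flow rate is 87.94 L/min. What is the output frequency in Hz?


Frequency = K * Q / 60 (converting L/min to L/s).
f = 5050 * 87.94 / 60
f = 444097.0 / 60
f = 7401.62 Hz

7401.62 Hz


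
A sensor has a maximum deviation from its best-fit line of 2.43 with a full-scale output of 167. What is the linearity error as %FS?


Linearity error = (max deviation / full scale) * 100%.
Linearity = (2.43 / 167) * 100
Linearity = 1.455 %FS

1.455 %FS


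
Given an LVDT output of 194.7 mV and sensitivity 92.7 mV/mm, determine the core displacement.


Displacement = Vout / sensitivity.
d = 194.7 / 92.7
d = 2.1 mm

2.1 mm


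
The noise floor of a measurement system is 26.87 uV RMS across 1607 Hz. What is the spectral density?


Noise spectral density = Vrms / sqrt(BW).
NSD = 26.87 / sqrt(1607)
NSD = 26.87 / 40.0874
NSD = 0.6703 uV/sqrt(Hz)

0.6703 uV/sqrt(Hz)


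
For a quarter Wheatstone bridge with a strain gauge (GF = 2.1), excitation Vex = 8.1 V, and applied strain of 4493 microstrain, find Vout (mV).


Quarter bridge output: Vout = (GF * epsilon * Vex) / 4.
Vout = (2.1 * 4493e-6 * 8.1) / 4
Vout = 0.07642593 / 4 V
Vout = 0.01910648 V = 19.1065 mV

19.1065 mV


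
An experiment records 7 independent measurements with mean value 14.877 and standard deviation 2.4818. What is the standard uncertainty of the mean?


The standard uncertainty for Type A evaluation is u = s / sqrt(n).
u = 2.4818 / sqrt(7)
u = 2.4818 / 2.6458
u = 0.938

0.938


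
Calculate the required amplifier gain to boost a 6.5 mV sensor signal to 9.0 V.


Gain = Vout / Vin (converting to same units).
G = 9.0 V / 6.5 mV
G = 9000.0 mV / 6.5 mV
G = 1384.62

1384.62


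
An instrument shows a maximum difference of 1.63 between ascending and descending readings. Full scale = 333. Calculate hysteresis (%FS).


Hysteresis = (max difference / full scale) * 100%.
H = (1.63 / 333) * 100
H = 0.489 %FS

0.489 %FS


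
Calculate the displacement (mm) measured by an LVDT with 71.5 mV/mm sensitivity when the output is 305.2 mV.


Displacement = Vout / sensitivity.
d = 305.2 / 71.5
d = 4.269 mm

4.269 mm


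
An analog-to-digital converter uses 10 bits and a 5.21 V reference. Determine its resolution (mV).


The resolution (LSB) of an ADC is Vref / 2^n.
LSB = 5.21 / 2^10
LSB = 5.21 / 1024
LSB = 0.00508789 V = 5.08789062 mV

5.08789062 mV


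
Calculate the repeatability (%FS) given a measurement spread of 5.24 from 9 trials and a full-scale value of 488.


Repeatability = (spread / full scale) * 100%.
R = (5.24 / 488) * 100
R = 1.074 %FS

1.074 %FS


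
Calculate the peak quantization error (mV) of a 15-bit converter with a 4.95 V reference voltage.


The maximum quantization error is +/- LSB/2.
LSB = Vref / 2^n = 4.95 / 32768 = 0.00015106 V
Max error = LSB / 2 = 0.00015106 / 2 = 7.553e-05 V
Max error = 0.0755 mV

0.0755 mV


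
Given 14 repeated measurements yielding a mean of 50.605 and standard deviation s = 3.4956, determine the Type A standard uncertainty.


The standard uncertainty for Type A evaluation is u = s / sqrt(n).
u = 3.4956 / sqrt(14)
u = 3.4956 / 3.7417
u = 0.9342

0.9342


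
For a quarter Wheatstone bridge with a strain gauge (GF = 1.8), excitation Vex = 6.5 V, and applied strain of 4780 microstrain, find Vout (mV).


Quarter bridge output: Vout = (GF * epsilon * Vex) / 4.
Vout = (1.8 * 4780e-6 * 6.5) / 4
Vout = 0.055926 / 4 V
Vout = 0.0139815 V = 13.9815 mV

13.9815 mV


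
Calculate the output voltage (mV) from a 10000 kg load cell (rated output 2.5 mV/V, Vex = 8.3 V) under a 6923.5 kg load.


Vout = rated_output * Vex * (load / capacity).
Vout = 2.5 * 8.3 * (6923.5 / 10000)
Vout = 2.5 * 8.3 * 0.69235
Vout = 14.366 mV

14.366 mV


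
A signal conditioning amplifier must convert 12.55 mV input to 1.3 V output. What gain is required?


Gain = Vout / Vin (converting to same units).
G = 1.3 V / 12.55 mV
G = 1300.0 mV / 12.55 mV
G = 103.59

103.59


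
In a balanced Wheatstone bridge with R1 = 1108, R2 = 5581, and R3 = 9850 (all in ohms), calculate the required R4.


At balance: R1*R4 = R2*R3, so R4 = R2*R3/R1.
R4 = 5581 * 9850 / 1108
R4 = 54972850 / 1108
R4 = 49614.49 ohm

49614.49 ohm


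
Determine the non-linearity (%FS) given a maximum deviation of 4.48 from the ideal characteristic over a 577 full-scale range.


Linearity error = (max deviation / full scale) * 100%.
Linearity = (4.48 / 577) * 100
Linearity = 0.776 %FS

0.776 %FS


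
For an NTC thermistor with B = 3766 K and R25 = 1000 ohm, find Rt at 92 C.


NTC thermistor equation: Rt = R25 * exp(B * (1/T - 1/T25)).
T in Kelvin: 365.15 K, T25 = 298.15 K
1/T - 1/T25 = 1/365.15 - 1/298.15 = -0.00061542
B * (1/T - 1/T25) = 3766 * -0.00061542 = -2.3177
Rt = 1000 * exp(-2.3177) = 98.5 ohm

98.5 ohm


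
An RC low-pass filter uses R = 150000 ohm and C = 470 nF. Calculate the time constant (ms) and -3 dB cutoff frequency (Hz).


Time constant: tau = R * C.
tau = 150000 * 4.70e-07 = 0.0705 s
tau = 70.5 ms
Cutoff frequency: fc = 1 / (2*pi*R*C).
fc = 1 / (2*pi*0.0705) = 2.26 Hz

tau = 70.5 ms, fc = 2.26 Hz


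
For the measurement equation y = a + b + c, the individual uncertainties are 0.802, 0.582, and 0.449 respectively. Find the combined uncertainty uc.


For a sum of independent quantities, uc = sqrt(u1^2 + u2^2 + u3^2).
uc = sqrt(0.802^2 + 0.582^2 + 0.449^2)
uc = sqrt(0.643204 + 0.338724 + 0.201601)
uc = 1.0879

1.0879


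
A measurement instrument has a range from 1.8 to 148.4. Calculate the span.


Span = upper range - lower range.
Span = 148.4 - (1.8)
Span = 146.6

146.6


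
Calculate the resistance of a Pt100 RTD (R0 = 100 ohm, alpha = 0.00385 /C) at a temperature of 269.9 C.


The RTD equation: Rt = R0 * (1 + alpha * T).
Rt = 100 * (1 + 0.00385 * 269.9)
Rt = 100 * (1 + 1.039115)
Rt = 100 * 2.039115
Rt = 203.911 ohm

203.911 ohm


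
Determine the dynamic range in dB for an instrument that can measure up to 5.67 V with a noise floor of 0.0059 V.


Dynamic range = 20 * log10(Vmax / Vnoise).
DR = 20 * log10(5.67 / 0.0059)
DR = 20 * log10(961.02)
DR = 59.65 dB

59.65 dB


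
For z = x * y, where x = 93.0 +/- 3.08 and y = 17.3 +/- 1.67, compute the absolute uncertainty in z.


For a product z = x*y, the relative uncertainty is:
uz/z = sqrt((ux/x)^2 + (uy/y)^2)
Relative uncertainties: ux/x = 3.08/93.0 = 0.033118
uy/y = 1.67/17.3 = 0.096532
z = 93.0 * 17.3 = 1608.9
uz = 1608.9 * sqrt(0.033118^2 + 0.096532^2) = 164.196

164.196


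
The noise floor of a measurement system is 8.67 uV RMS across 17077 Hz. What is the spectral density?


Noise spectral density = Vrms / sqrt(BW).
NSD = 8.67 / sqrt(17077)
NSD = 8.67 / 130.679
NSD = 0.0663 uV/sqrt(Hz)

0.0663 uV/sqrt(Hz)


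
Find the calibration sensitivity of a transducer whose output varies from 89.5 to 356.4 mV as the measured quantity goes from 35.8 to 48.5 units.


Sensitivity = (y2 - y1) / (x2 - x1).
S = (356.4 - 89.5) / (48.5 - 35.8)
S = 266.9 / 12.7
S = 21.0157 mV/unit

21.0157 mV/unit


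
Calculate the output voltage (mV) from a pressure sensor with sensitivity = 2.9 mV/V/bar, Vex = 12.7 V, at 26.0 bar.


Output = sensitivity * Vex * P.
Vout = 2.9 * 12.7 * 26.0
Vout = 36.83 * 26.0
Vout = 957.58 mV

957.58 mV


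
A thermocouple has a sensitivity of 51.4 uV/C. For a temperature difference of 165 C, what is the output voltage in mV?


The thermocouple output V = sensitivity * dT.
V = 51.4 uV/C * 165 C
V = 8481.0 uV
V = 8.481 mV

8.481 mV


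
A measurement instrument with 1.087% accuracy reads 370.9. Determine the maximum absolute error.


Absolute error = (accuracy% / 100) * reading.
Error = (1.087 / 100) * 370.9
Error = 0.01087 * 370.9
Error = 4.0317

4.0317


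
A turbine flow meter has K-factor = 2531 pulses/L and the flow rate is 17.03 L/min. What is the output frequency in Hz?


Frequency = K * Q / 60 (converting L/min to L/s).
f = 2531 * 17.03 / 60
f = 43102.93 / 60
f = 718.38 Hz

718.38 Hz


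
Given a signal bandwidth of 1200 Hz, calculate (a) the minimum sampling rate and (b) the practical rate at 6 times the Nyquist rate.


By Nyquist theorem, fs_min = 2 * fmax.
fs_min = 2 * 1200 = 2400 Hz
Practical rate = 6 * fs_min = 6 * 2400 = 14400 Hz

fs_min = 2400 Hz, fs_practical = 14400 Hz


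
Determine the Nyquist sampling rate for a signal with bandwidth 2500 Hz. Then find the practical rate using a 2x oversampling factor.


By Nyquist theorem, fs_min = 2 * fmax.
fs_min = 2 * 2500 = 5000 Hz
Practical rate = 2 * fs_min = 2 * 5000 = 10000 Hz

fs_min = 5000 Hz, fs_practical = 10000 Hz


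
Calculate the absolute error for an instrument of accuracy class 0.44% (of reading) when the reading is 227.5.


Absolute error = (accuracy% / 100) * reading.
Error = (0.44 / 100) * 227.5
Error = 0.0044 * 227.5
Error = 1.001

1.001


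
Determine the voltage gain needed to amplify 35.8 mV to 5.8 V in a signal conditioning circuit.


Gain = Vout / Vin (converting to same units).
G = 5.8 V / 35.8 mV
G = 5800.0 mV / 35.8 mV
G = 162.01

162.01


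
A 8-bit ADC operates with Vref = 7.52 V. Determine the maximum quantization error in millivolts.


The maximum quantization error is +/- LSB/2.
LSB = Vref / 2^n = 7.52 / 256 = 0.029375 V
Max error = LSB / 2 = 0.029375 / 2 = 0.0146875 V
Max error = 14.6875 mV

14.6875 mV


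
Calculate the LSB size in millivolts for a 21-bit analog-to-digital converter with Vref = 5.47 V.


The resolution (LSB) of an ADC is Vref / 2^n.
LSB = 5.47 / 2^21
LSB = 5.47 / 2097152
LSB = 2.61e-06 V = 0.0026083 mV

0.0026083 mV


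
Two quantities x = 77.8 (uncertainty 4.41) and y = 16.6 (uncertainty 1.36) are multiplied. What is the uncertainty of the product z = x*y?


For a product z = x*y, the relative uncertainty is:
uz/z = sqrt((ux/x)^2 + (uy/y)^2)
Relative uncertainties: ux/x = 4.41/77.8 = 0.056684
uy/y = 1.36/16.6 = 0.081928
z = 77.8 * 16.6 = 1291.5
uz = 1291.5 * sqrt(0.056684^2 + 0.081928^2) = 128.664

128.664


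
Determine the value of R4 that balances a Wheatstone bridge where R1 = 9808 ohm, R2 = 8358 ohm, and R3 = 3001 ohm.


At balance: R1*R4 = R2*R3, so R4 = R2*R3/R1.
R4 = 8358 * 3001 / 9808
R4 = 25082358 / 9808
R4 = 2557.34 ohm

2557.34 ohm


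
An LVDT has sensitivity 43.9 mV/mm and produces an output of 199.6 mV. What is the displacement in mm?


Displacement = Vout / sensitivity.
d = 199.6 / 43.9
d = 4.547 mm

4.547 mm


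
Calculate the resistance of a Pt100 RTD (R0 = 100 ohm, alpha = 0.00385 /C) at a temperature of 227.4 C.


The RTD equation: Rt = R0 * (1 + alpha * T).
Rt = 100 * (1 + 0.00385 * 227.4)
Rt = 100 * (1 + 0.87549)
Rt = 100 * 1.87549
Rt = 187.549 ohm

187.549 ohm


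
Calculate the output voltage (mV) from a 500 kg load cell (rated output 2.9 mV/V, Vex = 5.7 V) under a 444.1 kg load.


Vout = rated_output * Vex * (load / capacity).
Vout = 2.9 * 5.7 * (444.1 / 500)
Vout = 2.9 * 5.7 * 0.8882
Vout = 14.682 mV

14.682 mV


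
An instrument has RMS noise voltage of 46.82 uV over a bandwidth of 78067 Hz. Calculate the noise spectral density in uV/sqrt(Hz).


Noise spectral density = Vrms / sqrt(BW).
NSD = 46.82 / sqrt(78067)
NSD = 46.82 / 279.4047
NSD = 0.1676 uV/sqrt(Hz)

0.1676 uV/sqrt(Hz)


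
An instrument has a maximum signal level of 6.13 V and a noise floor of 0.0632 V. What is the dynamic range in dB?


Dynamic range = 20 * log10(Vmax / Vnoise).
DR = 20 * log10(6.13 / 0.0632)
DR = 20 * log10(96.99)
DR = 39.73 dB

39.73 dB


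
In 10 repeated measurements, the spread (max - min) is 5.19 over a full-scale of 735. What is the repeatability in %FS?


Repeatability = (spread / full scale) * 100%.
R = (5.19 / 735) * 100
R = 0.706 %FS

0.706 %FS


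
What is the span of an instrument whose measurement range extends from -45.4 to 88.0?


Span = upper range - lower range.
Span = 88.0 - (-45.4)
Span = 133.4

133.4


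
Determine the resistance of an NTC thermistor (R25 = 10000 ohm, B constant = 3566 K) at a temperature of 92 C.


NTC thermistor equation: Rt = R25 * exp(B * (1/T - 1/T25)).
T in Kelvin: 365.15 K, T25 = 298.15 K
1/T - 1/T25 = 1/365.15 - 1/298.15 = -0.00061542
B * (1/T - 1/T25) = 3566 * -0.00061542 = -2.1946
Rt = 10000 * exp(-2.1946) = 1114.1 ohm

1114.1 ohm


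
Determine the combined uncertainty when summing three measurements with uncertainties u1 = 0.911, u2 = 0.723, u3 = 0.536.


For a sum of independent quantities, uc = sqrt(u1^2 + u2^2 + u3^2).
uc = sqrt(0.911^2 + 0.723^2 + 0.536^2)
uc = sqrt(0.829921 + 0.522729 + 0.287296)
uc = 1.2806

1.2806


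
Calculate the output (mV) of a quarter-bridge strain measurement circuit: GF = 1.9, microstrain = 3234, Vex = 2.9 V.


Quarter bridge output: Vout = (GF * epsilon * Vex) / 4.
Vout = (1.9 * 3234e-6 * 2.9) / 4
Vout = 0.01781934 / 4 V
Vout = 0.00445483 V = 4.4548 mV

4.4548 mV


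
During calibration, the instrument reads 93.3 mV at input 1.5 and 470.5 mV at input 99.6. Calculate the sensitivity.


Sensitivity = (y2 - y1) / (x2 - x1).
S = (470.5 - 93.3) / (99.6 - 1.5)
S = 377.2 / 98.1
S = 3.8451 mV/unit

3.8451 mV/unit


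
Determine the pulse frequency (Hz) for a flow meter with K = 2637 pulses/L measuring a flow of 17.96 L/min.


Frequency = K * Q / 60 (converting L/min to L/s).
f = 2637 * 17.96 / 60
f = 47360.52 / 60
f = 789.34 Hz

789.34 Hz


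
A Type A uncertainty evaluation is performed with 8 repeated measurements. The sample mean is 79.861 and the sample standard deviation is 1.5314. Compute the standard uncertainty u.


The standard uncertainty for Type A evaluation is u = s / sqrt(n).
u = 1.5314 / sqrt(8)
u = 1.5314 / 2.8284
u = 0.5414

0.5414


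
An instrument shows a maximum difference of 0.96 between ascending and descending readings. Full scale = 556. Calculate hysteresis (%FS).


Hysteresis = (max difference / full scale) * 100%.
H = (0.96 / 556) * 100
H = 0.173 %FS

0.173 %FS


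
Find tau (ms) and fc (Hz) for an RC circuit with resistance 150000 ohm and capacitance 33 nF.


Time constant: tau = R * C.
tau = 150000 * 3.30e-08 = 0.00495 s
tau = 4.95 ms
Cutoff frequency: fc = 1 / (2*pi*R*C).
fc = 1 / (2*pi*0.00495) = 32.15 Hz

tau = 4.95 ms, fc = 32.15 Hz


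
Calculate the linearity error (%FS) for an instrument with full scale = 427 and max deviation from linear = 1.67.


Linearity error = (max deviation / full scale) * 100%.
Linearity = (1.67 / 427) * 100
Linearity = 0.391 %FS

0.391 %FS


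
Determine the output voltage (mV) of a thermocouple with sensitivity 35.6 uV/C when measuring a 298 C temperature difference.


The thermocouple output V = sensitivity * dT.
V = 35.6 uV/C * 298 C
V = 10608.8 uV
V = 10.609 mV

10.609 mV


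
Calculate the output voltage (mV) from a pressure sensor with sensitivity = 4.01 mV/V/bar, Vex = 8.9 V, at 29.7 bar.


Output = sensitivity * Vex * P.
Vout = 4.01 * 8.9 * 29.7
Vout = 35.689 * 29.7
Vout = 1059.96 mV

1059.96 mV


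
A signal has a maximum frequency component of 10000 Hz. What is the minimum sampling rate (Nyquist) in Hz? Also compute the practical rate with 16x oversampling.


By Nyquist theorem, fs_min = 2 * fmax.
fs_min = 2 * 10000 = 20000 Hz
Practical rate = 16 * fs_min = 16 * 20000 = 320000 Hz

fs_min = 20000 Hz, fs_practical = 320000 Hz


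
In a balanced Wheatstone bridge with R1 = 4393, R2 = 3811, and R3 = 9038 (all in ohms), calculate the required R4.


At balance: R1*R4 = R2*R3, so R4 = R2*R3/R1.
R4 = 3811 * 9038 / 4393
R4 = 34443818 / 4393
R4 = 7840.61 ohm

7840.61 ohm


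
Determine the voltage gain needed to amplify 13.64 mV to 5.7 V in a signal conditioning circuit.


Gain = Vout / Vin (converting to same units).
G = 5.7 V / 13.64 mV
G = 5700.0 mV / 13.64 mV
G = 417.89

417.89


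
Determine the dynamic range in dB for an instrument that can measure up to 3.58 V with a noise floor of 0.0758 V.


Dynamic range = 20 * log10(Vmax / Vnoise).
DR = 20 * log10(3.58 / 0.0758)
DR = 20 * log10(47.23)
DR = 33.48 dB

33.48 dB


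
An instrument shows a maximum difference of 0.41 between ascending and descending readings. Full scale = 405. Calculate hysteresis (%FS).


Hysteresis = (max difference / full scale) * 100%.
H = (0.41 / 405) * 100
H = 0.101 %FS

0.101 %FS


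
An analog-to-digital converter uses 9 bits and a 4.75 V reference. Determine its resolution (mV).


The resolution (LSB) of an ADC is Vref / 2^n.
LSB = 4.75 / 2^9
LSB = 4.75 / 512
LSB = 0.00927734 V = 9.27734375 mV

9.27734375 mV


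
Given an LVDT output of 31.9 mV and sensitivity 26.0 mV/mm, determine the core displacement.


Displacement = Vout / sensitivity.
d = 31.9 / 26.0
d = 1.227 mm

1.227 mm


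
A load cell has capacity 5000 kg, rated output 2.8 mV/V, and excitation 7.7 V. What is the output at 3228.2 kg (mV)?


Vout = rated_output * Vex * (load / capacity).
Vout = 2.8 * 7.7 * (3228.2 / 5000)
Vout = 2.8 * 7.7 * 0.64564
Vout = 13.92 mV

13.92 mV


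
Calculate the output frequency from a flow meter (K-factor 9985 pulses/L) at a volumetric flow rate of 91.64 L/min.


Frequency = K * Q / 60 (converting L/min to L/s).
f = 9985 * 91.64 / 60
f = 915025.4 / 60
f = 15250.42 Hz

15250.42 Hz


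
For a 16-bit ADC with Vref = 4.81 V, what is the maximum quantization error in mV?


The maximum quantization error is +/- LSB/2.
LSB = Vref / 2^n = 4.81 / 65536 = 7.339e-05 V
Max error = LSB / 2 = 7.339e-05 / 2 = 3.67e-05 V
Max error = 0.0367 mV

0.0367 mV


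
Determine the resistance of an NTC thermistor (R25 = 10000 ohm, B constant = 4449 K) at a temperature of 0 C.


NTC thermistor equation: Rt = R25 * exp(B * (1/T - 1/T25)).
T in Kelvin: 273.15 K, T25 = 298.15 K
1/T - 1/T25 = 1/273.15 - 1/298.15 = 0.00030698
B * (1/T - 1/T25) = 4449 * 0.00030698 = 1.3657
Rt = 10000 * exp(1.3657) = 39186.0 ohm

39186.0 ohm


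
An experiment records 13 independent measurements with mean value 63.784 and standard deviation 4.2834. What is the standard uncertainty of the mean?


The standard uncertainty for Type A evaluation is u = s / sqrt(n).
u = 4.2834 / sqrt(13)
u = 4.2834 / 3.6056
u = 1.188

1.188


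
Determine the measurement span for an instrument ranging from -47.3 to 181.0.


Span = upper range - lower range.
Span = 181.0 - (-47.3)
Span = 228.3

228.3


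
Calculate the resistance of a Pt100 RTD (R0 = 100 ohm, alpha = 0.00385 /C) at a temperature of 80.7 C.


The RTD equation: Rt = R0 * (1 + alpha * T).
Rt = 100 * (1 + 0.00385 * 80.7)
Rt = 100 * (1 + 0.310695)
Rt = 100 * 1.310695
Rt = 131.07 ohm

131.07 ohm


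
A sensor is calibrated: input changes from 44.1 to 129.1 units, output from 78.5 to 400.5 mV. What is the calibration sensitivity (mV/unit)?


Sensitivity = (y2 - y1) / (x2 - x1).
S = (400.5 - 78.5) / (129.1 - 44.1)
S = 322.0 / 85.0
S = 3.7882 mV/unit

3.7882 mV/unit


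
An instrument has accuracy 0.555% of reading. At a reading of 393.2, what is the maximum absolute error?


Absolute error = (accuracy% / 100) * reading.
Error = (0.555 / 100) * 393.2
Error = 0.00555 * 393.2
Error = 2.1823

2.1823


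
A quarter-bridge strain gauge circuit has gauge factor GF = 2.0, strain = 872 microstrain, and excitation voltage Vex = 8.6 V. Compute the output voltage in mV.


Quarter bridge output: Vout = (GF * epsilon * Vex) / 4.
Vout = (2.0 * 872e-6 * 8.6) / 4
Vout = 0.0149984 / 4 V
Vout = 0.0037496 V = 3.7496 mV

3.7496 mV


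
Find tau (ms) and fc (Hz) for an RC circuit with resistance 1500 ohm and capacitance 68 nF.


Time constant: tau = R * C.
tau = 1500 * 6.80e-08 = 0.000102 s
tau = 0.102 ms
Cutoff frequency: fc = 1 / (2*pi*R*C).
fc = 1 / (2*pi*0.000102) = 1560.34 Hz

tau = 0.102 ms, fc = 1560.34 Hz


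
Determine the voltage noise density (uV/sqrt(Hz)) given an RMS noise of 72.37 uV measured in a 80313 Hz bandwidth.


Noise spectral density = Vrms / sqrt(BW).
NSD = 72.37 / sqrt(80313)
NSD = 72.37 / 283.3955
NSD = 0.2554 uV/sqrt(Hz)

0.2554 uV/sqrt(Hz)


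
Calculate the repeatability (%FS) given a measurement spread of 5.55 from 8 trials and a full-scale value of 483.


Repeatability = (spread / full scale) * 100%.
R = (5.55 / 483) * 100
R = 1.149 %FS

1.149 %FS


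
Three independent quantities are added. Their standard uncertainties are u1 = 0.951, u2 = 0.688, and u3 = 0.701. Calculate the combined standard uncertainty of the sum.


For a sum of independent quantities, uc = sqrt(u1^2 + u2^2 + u3^2).
uc = sqrt(0.951^2 + 0.688^2 + 0.701^2)
uc = sqrt(0.904401 + 0.473344 + 0.491401)
uc = 1.3672

1.3672


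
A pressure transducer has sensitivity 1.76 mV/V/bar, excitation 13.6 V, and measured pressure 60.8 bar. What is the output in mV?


Output = sensitivity * Vex * P.
Vout = 1.76 * 13.6 * 60.8
Vout = 23.936 * 60.8
Vout = 1455.31 mV

1455.31 mV


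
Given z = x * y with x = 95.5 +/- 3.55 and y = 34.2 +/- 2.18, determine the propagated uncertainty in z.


For a product z = x*y, the relative uncertainty is:
uz/z = sqrt((ux/x)^2 + (uy/y)^2)
Relative uncertainties: ux/x = 3.55/95.5 = 0.037173
uy/y = 2.18/34.2 = 0.063743
z = 95.5 * 34.2 = 3266.1
uz = 3266.1 * sqrt(0.037173^2 + 0.063743^2) = 241.005

241.005


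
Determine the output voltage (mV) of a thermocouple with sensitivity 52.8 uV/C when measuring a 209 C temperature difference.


The thermocouple output V = sensitivity * dT.
V = 52.8 uV/C * 209 C
V = 11035.2 uV
V = 11.035 mV

11.035 mV


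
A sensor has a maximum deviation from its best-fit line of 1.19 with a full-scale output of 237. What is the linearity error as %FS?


Linearity error = (max deviation / full scale) * 100%.
Linearity = (1.19 / 237) * 100
Linearity = 0.502 %FS

0.502 %FS


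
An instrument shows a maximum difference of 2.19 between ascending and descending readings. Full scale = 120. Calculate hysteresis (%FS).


Hysteresis = (max difference / full scale) * 100%.
H = (2.19 / 120) * 100
H = 1.825 %FS

1.825 %FS


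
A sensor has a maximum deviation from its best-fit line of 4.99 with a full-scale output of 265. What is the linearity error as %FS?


Linearity error = (max deviation / full scale) * 100%.
Linearity = (4.99 / 265) * 100
Linearity = 1.883 %FS

1.883 %FS


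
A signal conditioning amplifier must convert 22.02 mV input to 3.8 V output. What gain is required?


Gain = Vout / Vin (converting to same units).
G = 3.8 V / 22.02 mV
G = 3800.0 mV / 22.02 mV
G = 172.57

172.57


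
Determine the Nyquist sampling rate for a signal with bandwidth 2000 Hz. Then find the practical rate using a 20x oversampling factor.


By Nyquist theorem, fs_min = 2 * fmax.
fs_min = 2 * 2000 = 4000 Hz
Practical rate = 20 * fs_min = 20 * 4000 = 80000 Hz

fs_min = 4000 Hz, fs_practical = 80000 Hz


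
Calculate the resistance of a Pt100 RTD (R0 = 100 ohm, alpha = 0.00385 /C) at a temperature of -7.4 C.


The RTD equation: Rt = R0 * (1 + alpha * T).
Rt = 100 * (1 + 0.00385 * -7.4)
Rt = 100 * (1 + -0.02849)
Rt = 100 * 0.97151
Rt = 97.151 ohm

97.151 ohm


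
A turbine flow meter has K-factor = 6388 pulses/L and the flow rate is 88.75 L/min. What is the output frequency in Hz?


Frequency = K * Q / 60 (converting L/min to L/s).
f = 6388 * 88.75 / 60
f = 566935.0 / 60
f = 9448.92 Hz

9448.92 Hz


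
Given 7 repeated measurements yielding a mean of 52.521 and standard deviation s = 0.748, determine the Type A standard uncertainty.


The standard uncertainty for Type A evaluation is u = s / sqrt(n).
u = 0.748 / sqrt(7)
u = 0.748 / 2.6458
u = 0.2827

0.2827


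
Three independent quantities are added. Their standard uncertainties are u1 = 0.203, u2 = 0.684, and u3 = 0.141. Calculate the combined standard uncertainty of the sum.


For a sum of independent quantities, uc = sqrt(u1^2 + u2^2 + u3^2).
uc = sqrt(0.203^2 + 0.684^2 + 0.141^2)
uc = sqrt(0.041209 + 0.467856 + 0.019881)
uc = 0.7273

0.7273


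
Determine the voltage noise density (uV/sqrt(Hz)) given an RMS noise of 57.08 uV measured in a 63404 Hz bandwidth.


Noise spectral density = Vrms / sqrt(BW).
NSD = 57.08 / sqrt(63404)
NSD = 57.08 / 251.8015
NSD = 0.2267 uV/sqrt(Hz)

0.2267 uV/sqrt(Hz)


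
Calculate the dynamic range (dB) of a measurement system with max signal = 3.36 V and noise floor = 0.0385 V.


Dynamic range = 20 * log10(Vmax / Vnoise).
DR = 20 * log10(3.36 / 0.0385)
DR = 20 * log10(87.27)
DR = 38.82 dB

38.82 dB


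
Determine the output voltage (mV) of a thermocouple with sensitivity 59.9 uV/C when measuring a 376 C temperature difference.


The thermocouple output V = sensitivity * dT.
V = 59.9 uV/C * 376 C
V = 22522.4 uV
V = 22.522 mV

22.522 mV


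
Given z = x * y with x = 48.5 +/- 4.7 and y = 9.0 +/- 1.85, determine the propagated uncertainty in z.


For a product z = x*y, the relative uncertainty is:
uz/z = sqrt((ux/x)^2 + (uy/y)^2)
Relative uncertainties: ux/x = 4.7/48.5 = 0.096907
uy/y = 1.85/9.0 = 0.205556
z = 48.5 * 9.0 = 436.5
uz = 436.5 * sqrt(0.096907^2 + 0.205556^2) = 99.196

99.196


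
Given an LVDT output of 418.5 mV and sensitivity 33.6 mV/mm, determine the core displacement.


Displacement = Vout / sensitivity.
d = 418.5 / 33.6
d = 12.455 mm

12.455 mm


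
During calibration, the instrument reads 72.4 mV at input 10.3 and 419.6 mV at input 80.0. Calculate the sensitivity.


Sensitivity = (y2 - y1) / (x2 - x1).
S = (419.6 - 72.4) / (80.0 - 10.3)
S = 347.2 / 69.7
S = 4.9813 mV/unit

4.9813 mV/unit


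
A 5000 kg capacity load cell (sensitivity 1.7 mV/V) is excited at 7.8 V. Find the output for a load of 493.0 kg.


Vout = rated_output * Vex * (load / capacity).
Vout = 1.7 * 7.8 * (493.0 / 5000)
Vout = 1.7 * 7.8 * 0.0986
Vout = 1.307 mV

1.307 mV


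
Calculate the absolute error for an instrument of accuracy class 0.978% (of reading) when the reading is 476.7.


Absolute error = (accuracy% / 100) * reading.
Error = (0.978 / 100) * 476.7
Error = 0.00978 * 476.7
Error = 4.6621

4.6621


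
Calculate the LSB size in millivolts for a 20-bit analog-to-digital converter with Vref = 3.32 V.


The resolution (LSB) of an ADC is Vref / 2^n.
LSB = 3.32 / 2^20
LSB = 3.32 / 1048576
LSB = 3.17e-06 V = 0.0031662 mV

0.0031662 mV


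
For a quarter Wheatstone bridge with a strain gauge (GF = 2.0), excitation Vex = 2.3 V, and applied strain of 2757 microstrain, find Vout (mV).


Quarter bridge output: Vout = (GF * epsilon * Vex) / 4.
Vout = (2.0 * 2757e-6 * 2.3) / 4
Vout = 0.0126822 / 4 V
Vout = 0.00317055 V = 3.1705 mV

3.1705 mV


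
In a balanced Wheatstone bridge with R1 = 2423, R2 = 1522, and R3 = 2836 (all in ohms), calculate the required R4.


At balance: R1*R4 = R2*R3, so R4 = R2*R3/R1.
R4 = 1522 * 2836 / 2423
R4 = 4316392 / 2423
R4 = 1781.42 ohm

1781.42 ohm


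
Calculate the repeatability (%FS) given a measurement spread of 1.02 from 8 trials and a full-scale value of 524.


Repeatability = (spread / full scale) * 100%.
R = (1.02 / 524) * 100
R = 0.195 %FS

0.195 %FS


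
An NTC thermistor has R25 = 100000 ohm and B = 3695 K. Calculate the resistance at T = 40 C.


NTC thermistor equation: Rt = R25 * exp(B * (1/T - 1/T25)).
T in Kelvin: 313.15 K, T25 = 298.15 K
1/T - 1/T25 = 1/313.15 - 1/298.15 = -0.00016066
B * (1/T - 1/T25) = 3695 * -0.00016066 = -0.5936
Rt = 100000 * exp(-0.5936) = 55231.7 ohm

55231.7 ohm


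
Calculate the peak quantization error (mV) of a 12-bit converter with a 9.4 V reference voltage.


The maximum quantization error is +/- LSB/2.
LSB = Vref / 2^n = 9.4 / 4096 = 0.00229492 V
Max error = LSB / 2 = 0.00229492 / 2 = 0.00114746 V
Max error = 1.1475 mV

1.1475 mV


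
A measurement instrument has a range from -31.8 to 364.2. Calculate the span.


Span = upper range - lower range.
Span = 364.2 - (-31.8)
Span = 396.0

396.0


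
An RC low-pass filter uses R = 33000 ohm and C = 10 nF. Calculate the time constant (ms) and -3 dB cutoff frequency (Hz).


Time constant: tau = R * C.
tau = 33000 * 1.00e-08 = 0.00033 s
tau = 0.33 ms
Cutoff frequency: fc = 1 / (2*pi*R*C).
fc = 1 / (2*pi*0.00033) = 482.29 Hz

tau = 0.33 ms, fc = 482.29 Hz


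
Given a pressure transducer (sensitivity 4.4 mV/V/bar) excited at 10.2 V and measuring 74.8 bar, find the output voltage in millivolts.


Output = sensitivity * Vex * P.
Vout = 4.4 * 10.2 * 74.8
Vout = 44.88 * 74.8
Vout = 3357.02 mV

3357.02 mV


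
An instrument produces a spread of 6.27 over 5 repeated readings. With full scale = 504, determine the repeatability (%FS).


Repeatability = (spread / full scale) * 100%.
R = (6.27 / 504) * 100
R = 1.244 %FS

1.244 %FS


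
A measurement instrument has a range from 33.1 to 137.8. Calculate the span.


Span = upper range - lower range.
Span = 137.8 - (33.1)
Span = 104.7

104.7


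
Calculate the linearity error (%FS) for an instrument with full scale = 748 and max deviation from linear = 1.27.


Linearity error = (max deviation / full scale) * 100%.
Linearity = (1.27 / 748) * 100
Linearity = 0.17 %FS

0.17 %FS


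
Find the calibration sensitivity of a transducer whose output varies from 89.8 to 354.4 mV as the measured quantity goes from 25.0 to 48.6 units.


Sensitivity = (y2 - y1) / (x2 - x1).
S = (354.4 - 89.8) / (48.6 - 25.0)
S = 264.6 / 23.6
S = 11.2119 mV/unit

11.2119 mV/unit


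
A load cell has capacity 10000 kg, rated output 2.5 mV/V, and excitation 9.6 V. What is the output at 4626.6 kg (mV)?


Vout = rated_output * Vex * (load / capacity).
Vout = 2.5 * 9.6 * (4626.6 / 10000)
Vout = 2.5 * 9.6 * 0.46266
Vout = 11.104 mV

11.104 mV


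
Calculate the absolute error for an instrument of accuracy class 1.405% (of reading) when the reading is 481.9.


Absolute error = (accuracy% / 100) * reading.
Error = (1.405 / 100) * 481.9
Error = 0.01405 * 481.9
Error = 6.7707

6.7707


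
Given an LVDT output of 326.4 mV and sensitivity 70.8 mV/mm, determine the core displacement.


Displacement = Vout / sensitivity.
d = 326.4 / 70.8
d = 4.61 mm

4.61 mm


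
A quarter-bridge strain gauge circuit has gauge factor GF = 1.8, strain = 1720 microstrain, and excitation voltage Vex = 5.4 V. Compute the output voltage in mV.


Quarter bridge output: Vout = (GF * epsilon * Vex) / 4.
Vout = (1.8 * 1720e-6 * 5.4) / 4
Vout = 0.0167184 / 4 V
Vout = 0.0041796 V = 4.1796 mV

4.1796 mV


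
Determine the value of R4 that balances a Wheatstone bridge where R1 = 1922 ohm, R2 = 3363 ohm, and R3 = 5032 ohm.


At balance: R1*R4 = R2*R3, so R4 = R2*R3/R1.
R4 = 3363 * 5032 / 1922
R4 = 16922616 / 1922
R4 = 8804.69 ohm

8804.69 ohm


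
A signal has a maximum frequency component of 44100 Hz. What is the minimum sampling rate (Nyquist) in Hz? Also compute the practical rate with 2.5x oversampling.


By Nyquist theorem, fs_min = 2 * fmax.
fs_min = 2 * 44100 = 88200 Hz
Practical rate = 2.5 * fs_min = 2.5 * 88200 = 220500 Hz

fs_min = 88200 Hz, fs_practical = 220500 Hz


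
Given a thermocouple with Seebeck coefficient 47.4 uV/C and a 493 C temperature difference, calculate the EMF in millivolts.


The thermocouple output V = sensitivity * dT.
V = 47.4 uV/C * 493 C
V = 23368.2 uV
V = 23.368 mV

23.368 mV


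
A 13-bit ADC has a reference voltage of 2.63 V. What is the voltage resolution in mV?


The resolution (LSB) of an ADC is Vref / 2^n.
LSB = 2.63 / 2^13
LSB = 2.63 / 8192
LSB = 0.00032104 V = 0.32104492 mV

0.32104492 mV


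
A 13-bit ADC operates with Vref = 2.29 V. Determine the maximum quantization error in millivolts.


The maximum quantization error is +/- LSB/2.
LSB = Vref / 2^n = 2.29 / 8192 = 0.00027954 V
Max error = LSB / 2 = 0.00027954 / 2 = 0.00013977 V
Max error = 0.1398 mV

0.1398 mV


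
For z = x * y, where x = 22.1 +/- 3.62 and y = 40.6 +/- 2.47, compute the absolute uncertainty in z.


For a product z = x*y, the relative uncertainty is:
uz/z = sqrt((ux/x)^2 + (uy/y)^2)
Relative uncertainties: ux/x = 3.62/22.1 = 0.163801
uy/y = 2.47/40.6 = 0.060837
z = 22.1 * 40.6 = 897.3
uz = 897.3 * sqrt(0.163801^2 + 0.060837^2) = 156.782

156.782


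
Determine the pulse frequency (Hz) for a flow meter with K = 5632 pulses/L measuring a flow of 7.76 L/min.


Frequency = K * Q / 60 (converting L/min to L/s).
f = 5632 * 7.76 / 60
f = 43704.32 / 60
f = 728.41 Hz

728.41 Hz


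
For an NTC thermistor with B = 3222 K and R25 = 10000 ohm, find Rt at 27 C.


NTC thermistor equation: Rt = R25 * exp(B * (1/T - 1/T25)).
T in Kelvin: 300.15 K, T25 = 298.15 K
1/T - 1/T25 = 1/300.15 - 1/298.15 = -2.235e-05
B * (1/T - 1/T25) = 3222 * -2.235e-05 = -0.072
Rt = 10000 * exp(-0.072) = 9305.2 ohm

9305.2 ohm


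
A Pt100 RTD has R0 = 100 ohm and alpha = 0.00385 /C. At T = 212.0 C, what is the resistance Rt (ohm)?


The RTD equation: Rt = R0 * (1 + alpha * T).
Rt = 100 * (1 + 0.00385 * 212.0)
Rt = 100 * (1 + 0.8162)
Rt = 100 * 1.8162
Rt = 181.62 ohm

181.62 ohm


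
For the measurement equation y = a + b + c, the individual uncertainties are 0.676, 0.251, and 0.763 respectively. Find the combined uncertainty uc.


For a sum of independent quantities, uc = sqrt(u1^2 + u2^2 + u3^2).
uc = sqrt(0.676^2 + 0.251^2 + 0.763^2)
uc = sqrt(0.456976 + 0.063001 + 0.582169)
uc = 1.0498

1.0498


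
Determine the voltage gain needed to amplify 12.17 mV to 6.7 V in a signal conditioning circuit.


Gain = Vout / Vin (converting to same units).
G = 6.7 V / 12.17 mV
G = 6700.0 mV / 12.17 mV
G = 550.53

550.53


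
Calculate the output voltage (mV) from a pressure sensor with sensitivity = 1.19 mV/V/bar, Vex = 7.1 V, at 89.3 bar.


Output = sensitivity * Vex * P.
Vout = 1.19 * 7.1 * 89.3
Vout = 8.449 * 89.3
Vout = 754.5 mV

754.5 mV


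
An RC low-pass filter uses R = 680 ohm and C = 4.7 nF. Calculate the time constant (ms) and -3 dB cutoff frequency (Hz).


Time constant: tau = R * C.
tau = 680 * 4.70e-09 = 3.196e-06 s
tau = 0.0032 ms
Cutoff frequency: fc = 1 / (2*pi*R*C).
fc = 1 / (2*pi*3.196e-06) = 49798.17 Hz

tau = 0.0032 ms, fc = 49798.17 Hz


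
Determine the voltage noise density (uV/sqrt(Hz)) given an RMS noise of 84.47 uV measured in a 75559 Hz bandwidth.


Noise spectral density = Vrms / sqrt(BW).
NSD = 84.47 / sqrt(75559)
NSD = 84.47 / 274.88
NSD = 0.3073 uV/sqrt(Hz)

0.3073 uV/sqrt(Hz)


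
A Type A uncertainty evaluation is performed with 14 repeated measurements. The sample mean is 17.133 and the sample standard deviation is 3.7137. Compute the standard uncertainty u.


The standard uncertainty for Type A evaluation is u = s / sqrt(n).
u = 3.7137 / sqrt(14)
u = 3.7137 / 3.7417
u = 0.9925

0.9925


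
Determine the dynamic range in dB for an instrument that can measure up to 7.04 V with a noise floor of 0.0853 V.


Dynamic range = 20 * log10(Vmax / Vnoise).
DR = 20 * log10(7.04 / 0.0853)
DR = 20 * log10(82.53)
DR = 38.33 dB

38.33 dB


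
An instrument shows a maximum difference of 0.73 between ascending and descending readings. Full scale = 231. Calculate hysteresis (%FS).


Hysteresis = (max difference / full scale) * 100%.
H = (0.73 / 231) * 100
H = 0.316 %FS

0.316 %FS


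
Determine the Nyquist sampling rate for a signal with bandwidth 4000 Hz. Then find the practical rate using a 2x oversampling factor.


By Nyquist theorem, fs_min = 2 * fmax.
fs_min = 2 * 4000 = 8000 Hz
Practical rate = 2 * fs_min = 2 * 8000 = 16000 Hz

fs_min = 8000 Hz, fs_practical = 16000 Hz


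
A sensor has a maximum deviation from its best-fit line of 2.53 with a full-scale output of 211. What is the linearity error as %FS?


Linearity error = (max deviation / full scale) * 100%.
Linearity = (2.53 / 211) * 100
Linearity = 1.199 %FS

1.199 %FS


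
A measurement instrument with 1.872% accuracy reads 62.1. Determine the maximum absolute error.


Absolute error = (accuracy% / 100) * reading.
Error = (1.872 / 100) * 62.1
Error = 0.01872 * 62.1
Error = 1.1625

1.1625


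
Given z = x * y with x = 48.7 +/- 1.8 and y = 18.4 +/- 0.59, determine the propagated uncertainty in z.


For a product z = x*y, the relative uncertainty is:
uz/z = sqrt((ux/x)^2 + (uy/y)^2)
Relative uncertainties: ux/x = 1.8/48.7 = 0.036961
uy/y = 0.59/18.4 = 0.032065
z = 48.7 * 18.4 = 896.1
uz = 896.1 * sqrt(0.036961^2 + 0.032065^2) = 43.847

43.847


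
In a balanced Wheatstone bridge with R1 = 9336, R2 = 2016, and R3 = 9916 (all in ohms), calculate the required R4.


At balance: R1*R4 = R2*R3, so R4 = R2*R3/R1.
R4 = 2016 * 9916 / 9336
R4 = 19990656 / 9336
R4 = 2141.24 ohm

2141.24 ohm
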